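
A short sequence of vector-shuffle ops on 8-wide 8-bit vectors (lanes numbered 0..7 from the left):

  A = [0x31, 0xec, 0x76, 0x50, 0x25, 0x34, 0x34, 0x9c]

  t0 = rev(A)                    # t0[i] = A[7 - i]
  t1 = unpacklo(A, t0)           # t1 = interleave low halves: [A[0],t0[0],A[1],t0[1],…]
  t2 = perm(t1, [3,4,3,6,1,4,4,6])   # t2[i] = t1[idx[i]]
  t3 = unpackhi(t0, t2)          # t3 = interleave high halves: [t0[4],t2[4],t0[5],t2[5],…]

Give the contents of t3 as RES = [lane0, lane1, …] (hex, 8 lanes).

RES = [0x50, 0x9c, 0x76, 0x76, 0xec, 0x76, 0x31, 0x50]

→ t0 |9c|34|34|25|50|76|ec|31|
→ t1 |31|9c|ec|34|76|34|50|25|
→ t2 |34|76|34|50|9c|76|76|50|
→ t3 |50|9c|76|76|ec|76|31|50|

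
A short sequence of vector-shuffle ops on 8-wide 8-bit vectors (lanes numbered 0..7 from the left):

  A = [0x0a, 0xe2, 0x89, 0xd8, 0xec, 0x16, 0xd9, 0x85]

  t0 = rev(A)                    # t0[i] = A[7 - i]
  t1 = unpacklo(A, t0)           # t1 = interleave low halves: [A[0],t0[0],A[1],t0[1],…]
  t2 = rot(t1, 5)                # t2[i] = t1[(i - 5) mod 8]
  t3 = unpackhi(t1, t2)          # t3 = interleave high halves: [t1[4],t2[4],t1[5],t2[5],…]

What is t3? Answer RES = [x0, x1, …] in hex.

t0 = [0x85, 0xd9, 0x16, 0xec, 0xd8, 0x89, 0xe2, 0x0a]
t1 = [0x0a, 0x85, 0xe2, 0xd9, 0x89, 0x16, 0xd8, 0xec]
t2 = [0xd9, 0x89, 0x16, 0xd8, 0xec, 0x0a, 0x85, 0xe2]
t3 = [0x89, 0xec, 0x16, 0x0a, 0xd8, 0x85, 0xec, 0xe2]

RES = [ 0x89  0xec  0x16  0x0a  0xd8  0x85  0xec  0xe2 ]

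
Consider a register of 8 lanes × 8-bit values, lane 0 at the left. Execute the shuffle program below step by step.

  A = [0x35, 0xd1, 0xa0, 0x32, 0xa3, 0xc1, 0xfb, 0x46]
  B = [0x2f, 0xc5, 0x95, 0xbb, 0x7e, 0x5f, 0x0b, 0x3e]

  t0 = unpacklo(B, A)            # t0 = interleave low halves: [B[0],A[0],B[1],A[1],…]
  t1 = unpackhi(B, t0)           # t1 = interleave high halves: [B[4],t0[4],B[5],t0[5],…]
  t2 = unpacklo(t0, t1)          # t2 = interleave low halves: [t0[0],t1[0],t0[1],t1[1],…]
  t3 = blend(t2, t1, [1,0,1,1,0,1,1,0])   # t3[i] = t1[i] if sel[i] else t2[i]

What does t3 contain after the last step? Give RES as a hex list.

  t0: 2f 35 c5 d1 95 a0 bb 32
  t1: 7e 95 5f a0 0b bb 3e 32
  t2: 2f 7e 35 95 c5 5f d1 a0
  t3: 7e 7e 5f a0 c5 bb 3e a0

RES = [0x7e, 0x7e, 0x5f, 0xa0, 0xc5, 0xbb, 0x3e, 0xa0]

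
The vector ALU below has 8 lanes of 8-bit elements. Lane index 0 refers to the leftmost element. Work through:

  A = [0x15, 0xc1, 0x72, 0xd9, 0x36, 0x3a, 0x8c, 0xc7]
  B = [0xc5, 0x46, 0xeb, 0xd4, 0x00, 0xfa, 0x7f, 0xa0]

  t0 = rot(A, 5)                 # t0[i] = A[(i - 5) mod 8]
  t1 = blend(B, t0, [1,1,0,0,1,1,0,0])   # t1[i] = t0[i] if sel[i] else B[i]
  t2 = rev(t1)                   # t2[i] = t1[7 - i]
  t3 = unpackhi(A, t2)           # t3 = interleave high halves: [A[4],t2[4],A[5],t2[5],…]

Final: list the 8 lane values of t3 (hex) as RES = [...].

RES = [0x36, 0xd4, 0x3a, 0xeb, 0x8c, 0x36, 0xc7, 0xd9]

→ t0 |d9|36|3a|8c|c7|15|c1|72|
→ t1 |d9|36|eb|d4|c7|15|7f|a0|
→ t2 |a0|7f|15|c7|d4|eb|36|d9|
→ t3 |36|d4|3a|eb|8c|36|c7|d9|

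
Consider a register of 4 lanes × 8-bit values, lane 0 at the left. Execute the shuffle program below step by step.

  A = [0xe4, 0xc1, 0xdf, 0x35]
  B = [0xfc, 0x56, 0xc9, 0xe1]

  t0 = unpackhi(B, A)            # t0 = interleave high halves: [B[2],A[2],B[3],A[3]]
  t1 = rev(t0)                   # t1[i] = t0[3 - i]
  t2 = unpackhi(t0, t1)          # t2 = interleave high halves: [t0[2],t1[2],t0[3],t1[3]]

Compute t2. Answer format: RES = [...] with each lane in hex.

RES = [0xe1, 0xdf, 0x35, 0xc9]

→ t0 |c9|df|e1|35|
→ t1 |35|e1|df|c9|
→ t2 |e1|df|35|c9|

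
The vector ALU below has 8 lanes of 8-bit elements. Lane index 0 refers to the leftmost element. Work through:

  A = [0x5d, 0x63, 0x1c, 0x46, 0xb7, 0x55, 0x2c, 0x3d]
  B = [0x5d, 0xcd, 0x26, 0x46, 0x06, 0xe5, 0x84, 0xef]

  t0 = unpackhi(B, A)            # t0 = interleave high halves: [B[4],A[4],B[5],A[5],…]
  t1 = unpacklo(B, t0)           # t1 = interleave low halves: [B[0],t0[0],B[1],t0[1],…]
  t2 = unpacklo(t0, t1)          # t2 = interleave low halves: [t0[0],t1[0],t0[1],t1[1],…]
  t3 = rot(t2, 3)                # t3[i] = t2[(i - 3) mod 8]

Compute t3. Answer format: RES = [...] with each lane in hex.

RES = [0xcd, 0x55, 0xb7, 0x06, 0x5d, 0xb7, 0x06, 0xe5]

t0 = [0x06, 0xb7, 0xe5, 0x55, 0x84, 0x2c, 0xef, 0x3d]
t1 = [0x5d, 0x06, 0xcd, 0xb7, 0x26, 0xe5, 0x46, 0x55]
t2 = [0x06, 0x5d, 0xb7, 0x06, 0xe5, 0xcd, 0x55, 0xb7]
t3 = [0xcd, 0x55, 0xb7, 0x06, 0x5d, 0xb7, 0x06, 0xe5]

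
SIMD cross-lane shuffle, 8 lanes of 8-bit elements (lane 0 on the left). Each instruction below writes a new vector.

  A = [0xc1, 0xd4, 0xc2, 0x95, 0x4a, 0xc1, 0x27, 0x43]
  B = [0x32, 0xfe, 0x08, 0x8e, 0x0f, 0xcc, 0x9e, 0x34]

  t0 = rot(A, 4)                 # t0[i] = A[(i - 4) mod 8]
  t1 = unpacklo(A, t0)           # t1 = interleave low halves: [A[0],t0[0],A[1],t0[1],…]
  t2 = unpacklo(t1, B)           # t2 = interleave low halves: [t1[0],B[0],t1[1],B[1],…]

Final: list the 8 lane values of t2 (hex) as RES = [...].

RES = [ 0xc1  0x32  0x4a  0xfe  0xd4  0x08  0xc1  0x8e ]

  t0: 4a c1 27 43 c1 d4 c2 95
  t1: c1 4a d4 c1 c2 27 95 43
  t2: c1 32 4a fe d4 08 c1 8e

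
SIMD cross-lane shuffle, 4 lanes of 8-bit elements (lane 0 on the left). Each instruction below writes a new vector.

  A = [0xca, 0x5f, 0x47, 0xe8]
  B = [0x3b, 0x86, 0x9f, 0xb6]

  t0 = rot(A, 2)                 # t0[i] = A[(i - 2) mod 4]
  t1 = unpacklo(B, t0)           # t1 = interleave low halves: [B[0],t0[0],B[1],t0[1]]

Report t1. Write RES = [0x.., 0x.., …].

RES = [0x3b, 0x47, 0x86, 0xe8]

t0 = [0x47, 0xe8, 0xca, 0x5f]
t1 = [0x3b, 0x47, 0x86, 0xe8]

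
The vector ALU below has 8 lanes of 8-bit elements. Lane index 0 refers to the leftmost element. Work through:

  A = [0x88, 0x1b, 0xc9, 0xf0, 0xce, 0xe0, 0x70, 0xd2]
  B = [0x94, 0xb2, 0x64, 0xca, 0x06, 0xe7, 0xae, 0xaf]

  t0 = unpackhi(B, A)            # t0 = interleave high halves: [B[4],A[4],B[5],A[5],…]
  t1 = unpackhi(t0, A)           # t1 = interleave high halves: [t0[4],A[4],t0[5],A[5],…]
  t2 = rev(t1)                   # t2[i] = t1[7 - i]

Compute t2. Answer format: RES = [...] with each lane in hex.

  t0: 06 ce e7 e0 ae 70 af d2
  t1: ae ce 70 e0 af 70 d2 d2
  t2: d2 d2 70 af e0 70 ce ae

RES = [ 0xd2  0xd2  0x70  0xaf  0xe0  0x70  0xce  0xae ]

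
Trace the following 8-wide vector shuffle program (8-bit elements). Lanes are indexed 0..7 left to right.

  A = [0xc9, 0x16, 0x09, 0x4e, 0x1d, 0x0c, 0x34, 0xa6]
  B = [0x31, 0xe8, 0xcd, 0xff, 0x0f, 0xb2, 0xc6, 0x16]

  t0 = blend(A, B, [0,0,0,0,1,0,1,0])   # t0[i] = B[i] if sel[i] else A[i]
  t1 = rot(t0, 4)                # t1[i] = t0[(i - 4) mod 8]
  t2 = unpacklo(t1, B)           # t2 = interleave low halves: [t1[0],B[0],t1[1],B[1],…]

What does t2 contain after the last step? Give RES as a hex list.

RES = [ 0x0f  0x31  0x0c  0xe8  0xc6  0xcd  0xa6  0xff ]

→ t0 |c9|16|09|4e|0f|0c|c6|a6|
→ t1 |0f|0c|c6|a6|c9|16|09|4e|
→ t2 |0f|31|0c|e8|c6|cd|a6|ff|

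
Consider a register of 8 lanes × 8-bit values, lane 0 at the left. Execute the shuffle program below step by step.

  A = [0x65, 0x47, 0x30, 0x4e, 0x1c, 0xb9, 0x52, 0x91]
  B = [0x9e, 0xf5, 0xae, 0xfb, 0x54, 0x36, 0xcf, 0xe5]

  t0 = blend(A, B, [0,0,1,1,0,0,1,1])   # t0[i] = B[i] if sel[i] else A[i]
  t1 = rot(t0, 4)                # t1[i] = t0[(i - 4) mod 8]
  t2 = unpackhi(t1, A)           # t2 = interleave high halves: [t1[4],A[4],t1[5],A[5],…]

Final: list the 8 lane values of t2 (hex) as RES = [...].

  t0: 65 47 ae fb 1c b9 cf e5
  t1: 1c b9 cf e5 65 47 ae fb
  t2: 65 1c 47 b9 ae 52 fb 91

RES = [0x65, 0x1c, 0x47, 0xb9, 0xae, 0x52, 0xfb, 0x91]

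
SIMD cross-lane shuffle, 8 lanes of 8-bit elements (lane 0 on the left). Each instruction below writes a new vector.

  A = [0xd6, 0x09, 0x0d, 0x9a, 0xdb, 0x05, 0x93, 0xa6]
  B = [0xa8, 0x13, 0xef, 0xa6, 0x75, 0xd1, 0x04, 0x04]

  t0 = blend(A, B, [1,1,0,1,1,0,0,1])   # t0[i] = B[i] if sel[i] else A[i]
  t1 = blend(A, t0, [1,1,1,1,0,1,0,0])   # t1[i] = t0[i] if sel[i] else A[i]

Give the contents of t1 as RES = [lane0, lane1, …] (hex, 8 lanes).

RES = [0xa8, 0x13, 0x0d, 0xa6, 0xdb, 0x05, 0x93, 0xa6]

t0 = [0xa8, 0x13, 0x0d, 0xa6, 0x75, 0x05, 0x93, 0x04]
t1 = [0xa8, 0x13, 0x0d, 0xa6, 0xdb, 0x05, 0x93, 0xa6]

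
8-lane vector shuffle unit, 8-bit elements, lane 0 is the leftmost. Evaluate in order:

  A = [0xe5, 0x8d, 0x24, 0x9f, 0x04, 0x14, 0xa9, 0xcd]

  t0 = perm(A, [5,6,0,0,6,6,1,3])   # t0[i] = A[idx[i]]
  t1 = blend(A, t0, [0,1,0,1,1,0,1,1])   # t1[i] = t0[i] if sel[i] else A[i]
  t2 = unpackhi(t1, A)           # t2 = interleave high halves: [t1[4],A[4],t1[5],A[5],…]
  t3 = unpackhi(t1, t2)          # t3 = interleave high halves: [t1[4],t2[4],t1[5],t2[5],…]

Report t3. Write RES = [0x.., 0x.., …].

RES = [0xa9, 0x8d, 0x14, 0xa9, 0x8d, 0x9f, 0x9f, 0xcd]

  t0: 14 a9 e5 e5 a9 a9 8d 9f
  t1: e5 a9 24 e5 a9 14 8d 9f
  t2: a9 04 14 14 8d a9 9f cd
  t3: a9 8d 14 a9 8d 9f 9f cd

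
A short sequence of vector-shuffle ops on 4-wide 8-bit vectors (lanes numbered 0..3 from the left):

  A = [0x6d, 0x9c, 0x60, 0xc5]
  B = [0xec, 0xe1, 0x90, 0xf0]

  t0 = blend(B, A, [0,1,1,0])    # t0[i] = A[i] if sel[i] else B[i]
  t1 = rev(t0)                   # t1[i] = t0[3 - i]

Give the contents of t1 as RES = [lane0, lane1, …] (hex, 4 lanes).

RES = [0xf0, 0x60, 0x9c, 0xec]

→ t0 |ec|9c|60|f0|
→ t1 |f0|60|9c|ec|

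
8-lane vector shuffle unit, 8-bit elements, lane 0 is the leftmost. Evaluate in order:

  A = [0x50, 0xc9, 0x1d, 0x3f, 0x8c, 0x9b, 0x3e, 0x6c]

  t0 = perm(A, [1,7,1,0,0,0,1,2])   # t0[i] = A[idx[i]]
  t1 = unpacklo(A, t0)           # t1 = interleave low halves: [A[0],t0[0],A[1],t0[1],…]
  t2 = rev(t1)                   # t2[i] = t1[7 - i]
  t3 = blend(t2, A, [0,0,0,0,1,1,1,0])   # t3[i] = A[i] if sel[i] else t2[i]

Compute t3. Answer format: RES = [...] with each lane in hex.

t0 = [0xc9, 0x6c, 0xc9, 0x50, 0x50, 0x50, 0xc9, 0x1d]
t1 = [0x50, 0xc9, 0xc9, 0x6c, 0x1d, 0xc9, 0x3f, 0x50]
t2 = [0x50, 0x3f, 0xc9, 0x1d, 0x6c, 0xc9, 0xc9, 0x50]
t3 = [0x50, 0x3f, 0xc9, 0x1d, 0x8c, 0x9b, 0x3e, 0x50]

RES = [ 0x50  0x3f  0xc9  0x1d  0x8c  0x9b  0x3e  0x50 ]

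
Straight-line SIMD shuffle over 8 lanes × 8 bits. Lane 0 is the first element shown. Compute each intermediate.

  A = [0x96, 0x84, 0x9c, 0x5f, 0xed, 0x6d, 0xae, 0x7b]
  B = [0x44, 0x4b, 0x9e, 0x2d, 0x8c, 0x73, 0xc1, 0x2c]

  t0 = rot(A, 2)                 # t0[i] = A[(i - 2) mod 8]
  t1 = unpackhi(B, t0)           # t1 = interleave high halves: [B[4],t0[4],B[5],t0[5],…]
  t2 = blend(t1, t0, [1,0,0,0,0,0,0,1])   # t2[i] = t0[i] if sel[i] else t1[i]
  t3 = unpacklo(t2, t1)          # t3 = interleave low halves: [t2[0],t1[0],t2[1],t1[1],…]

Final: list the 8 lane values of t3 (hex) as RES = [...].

t0 = [0xae, 0x7b, 0x96, 0x84, 0x9c, 0x5f, 0xed, 0x6d]
t1 = [0x8c, 0x9c, 0x73, 0x5f, 0xc1, 0xed, 0x2c, 0x6d]
t2 = [0xae, 0x9c, 0x73, 0x5f, 0xc1, 0xed, 0x2c, 0x6d]
t3 = [0xae, 0x8c, 0x9c, 0x9c, 0x73, 0x73, 0x5f, 0x5f]

RES = [ 0xae  0x8c  0x9c  0x9c  0x73  0x73  0x5f  0x5f ]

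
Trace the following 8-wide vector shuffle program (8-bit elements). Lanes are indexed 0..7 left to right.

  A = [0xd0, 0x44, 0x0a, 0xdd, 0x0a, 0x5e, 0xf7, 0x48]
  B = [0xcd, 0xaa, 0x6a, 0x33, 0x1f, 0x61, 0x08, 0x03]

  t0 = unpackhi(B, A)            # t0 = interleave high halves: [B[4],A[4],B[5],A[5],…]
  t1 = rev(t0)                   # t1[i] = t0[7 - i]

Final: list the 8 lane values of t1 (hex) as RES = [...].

RES = [0x48, 0x03, 0xf7, 0x08, 0x5e, 0x61, 0x0a, 0x1f]

  t0: 1f 0a 61 5e 08 f7 03 48
  t1: 48 03 f7 08 5e 61 0a 1f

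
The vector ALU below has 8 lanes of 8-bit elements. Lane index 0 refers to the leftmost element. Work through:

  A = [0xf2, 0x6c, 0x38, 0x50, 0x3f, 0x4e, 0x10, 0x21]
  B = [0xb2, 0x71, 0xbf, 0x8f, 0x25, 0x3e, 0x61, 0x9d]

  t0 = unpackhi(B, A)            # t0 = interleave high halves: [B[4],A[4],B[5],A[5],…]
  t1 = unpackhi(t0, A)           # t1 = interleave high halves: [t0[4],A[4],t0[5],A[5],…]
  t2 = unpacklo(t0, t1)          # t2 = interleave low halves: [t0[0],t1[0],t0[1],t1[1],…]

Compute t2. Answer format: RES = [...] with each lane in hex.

RES = [0x25, 0x61, 0x3f, 0x3f, 0x3e, 0x10, 0x4e, 0x4e]

→ t0 |25|3f|3e|4e|61|10|9d|21|
→ t1 |61|3f|10|4e|9d|10|21|21|
→ t2 |25|61|3f|3f|3e|10|4e|4e|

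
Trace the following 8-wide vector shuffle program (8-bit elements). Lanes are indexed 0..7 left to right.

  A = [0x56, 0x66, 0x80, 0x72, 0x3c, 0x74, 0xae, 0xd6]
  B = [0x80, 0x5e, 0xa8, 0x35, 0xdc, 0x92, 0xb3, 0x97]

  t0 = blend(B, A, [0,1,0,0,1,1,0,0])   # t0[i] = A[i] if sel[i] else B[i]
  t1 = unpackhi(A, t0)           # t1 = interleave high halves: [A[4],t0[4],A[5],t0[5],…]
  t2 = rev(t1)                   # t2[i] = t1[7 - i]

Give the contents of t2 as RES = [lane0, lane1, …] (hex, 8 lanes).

  t0: 80 66 a8 35 3c 74 b3 97
  t1: 3c 3c 74 74 ae b3 d6 97
  t2: 97 d6 b3 ae 74 74 3c 3c

RES = [ 0x97  0xd6  0xb3  0xae  0x74  0x74  0x3c  0x3c ]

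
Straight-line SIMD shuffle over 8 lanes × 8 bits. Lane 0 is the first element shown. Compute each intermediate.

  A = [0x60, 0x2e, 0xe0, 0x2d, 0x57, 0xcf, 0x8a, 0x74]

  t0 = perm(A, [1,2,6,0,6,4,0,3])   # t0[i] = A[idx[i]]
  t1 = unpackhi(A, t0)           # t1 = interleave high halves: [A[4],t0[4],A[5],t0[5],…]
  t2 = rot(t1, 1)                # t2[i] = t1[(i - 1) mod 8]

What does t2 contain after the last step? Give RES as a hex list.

→ t0 |2e|e0|8a|60|8a|57|60|2d|
→ t1 |57|8a|cf|57|8a|60|74|2d|
→ t2 |2d|57|8a|cf|57|8a|60|74|

RES = [0x2d, 0x57, 0x8a, 0xcf, 0x57, 0x8a, 0x60, 0x74]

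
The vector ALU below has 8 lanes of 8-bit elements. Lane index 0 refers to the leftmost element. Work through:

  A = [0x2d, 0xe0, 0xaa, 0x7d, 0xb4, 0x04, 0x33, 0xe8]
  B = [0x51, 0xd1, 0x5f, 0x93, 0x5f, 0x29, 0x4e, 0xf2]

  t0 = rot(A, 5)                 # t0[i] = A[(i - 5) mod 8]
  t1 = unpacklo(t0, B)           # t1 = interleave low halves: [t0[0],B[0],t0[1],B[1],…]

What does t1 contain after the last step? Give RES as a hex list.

  t0: 7d b4 04 33 e8 2d e0 aa
  t1: 7d 51 b4 d1 04 5f 33 93

RES = [0x7d, 0x51, 0xb4, 0xd1, 0x04, 0x5f, 0x33, 0x93]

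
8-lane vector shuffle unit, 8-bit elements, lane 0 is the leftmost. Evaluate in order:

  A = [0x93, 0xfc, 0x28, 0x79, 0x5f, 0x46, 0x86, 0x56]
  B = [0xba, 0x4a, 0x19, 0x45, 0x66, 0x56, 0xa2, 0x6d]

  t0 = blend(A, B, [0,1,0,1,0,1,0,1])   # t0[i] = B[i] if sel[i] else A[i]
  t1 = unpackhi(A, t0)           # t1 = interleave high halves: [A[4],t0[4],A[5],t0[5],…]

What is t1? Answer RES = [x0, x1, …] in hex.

→ t0 |93|4a|28|45|5f|56|86|6d|
→ t1 |5f|5f|46|56|86|86|56|6d|

RES = [0x5f, 0x5f, 0x46, 0x56, 0x86, 0x86, 0x56, 0x6d]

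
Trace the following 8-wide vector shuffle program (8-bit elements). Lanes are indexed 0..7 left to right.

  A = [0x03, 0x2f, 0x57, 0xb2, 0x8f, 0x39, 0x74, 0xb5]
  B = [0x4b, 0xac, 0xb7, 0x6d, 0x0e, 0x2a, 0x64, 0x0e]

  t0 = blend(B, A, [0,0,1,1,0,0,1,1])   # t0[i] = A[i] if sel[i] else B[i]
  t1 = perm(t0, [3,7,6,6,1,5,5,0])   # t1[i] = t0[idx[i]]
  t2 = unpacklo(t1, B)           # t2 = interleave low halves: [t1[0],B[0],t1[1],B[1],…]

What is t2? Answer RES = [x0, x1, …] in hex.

  t0: 4b ac 57 b2 0e 2a 74 b5
  t1: b2 b5 74 74 ac 2a 2a 4b
  t2: b2 4b b5 ac 74 b7 74 6d

RES = [0xb2, 0x4b, 0xb5, 0xac, 0x74, 0xb7, 0x74, 0x6d]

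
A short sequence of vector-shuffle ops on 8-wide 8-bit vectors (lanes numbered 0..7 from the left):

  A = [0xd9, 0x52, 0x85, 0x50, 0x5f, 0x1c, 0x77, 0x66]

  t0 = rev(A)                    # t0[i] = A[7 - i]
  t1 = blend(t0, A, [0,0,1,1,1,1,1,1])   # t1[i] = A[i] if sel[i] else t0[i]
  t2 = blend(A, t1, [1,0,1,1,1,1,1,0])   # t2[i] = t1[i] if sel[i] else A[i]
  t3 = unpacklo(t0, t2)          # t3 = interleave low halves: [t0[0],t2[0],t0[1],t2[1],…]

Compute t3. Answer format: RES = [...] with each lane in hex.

RES = [ 0x66  0x66  0x77  0x52  0x1c  0x85  0x5f  0x50 ]

  t0: 66 77 1c 5f 50 85 52 d9
  t1: 66 77 85 50 5f 1c 77 66
  t2: 66 52 85 50 5f 1c 77 66
  t3: 66 66 77 52 1c 85 5f 50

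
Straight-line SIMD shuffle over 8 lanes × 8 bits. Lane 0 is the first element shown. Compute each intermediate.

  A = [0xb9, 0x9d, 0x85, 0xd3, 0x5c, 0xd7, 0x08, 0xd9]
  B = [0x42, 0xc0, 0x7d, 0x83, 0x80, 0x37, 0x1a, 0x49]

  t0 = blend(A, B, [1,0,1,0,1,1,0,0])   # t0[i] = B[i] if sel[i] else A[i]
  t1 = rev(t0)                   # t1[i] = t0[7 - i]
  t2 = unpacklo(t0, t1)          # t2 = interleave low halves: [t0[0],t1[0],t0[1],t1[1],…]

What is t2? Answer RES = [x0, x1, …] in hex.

RES = [0x42, 0xd9, 0x9d, 0x08, 0x7d, 0x37, 0xd3, 0x80]

t0 = [0x42, 0x9d, 0x7d, 0xd3, 0x80, 0x37, 0x08, 0xd9]
t1 = [0xd9, 0x08, 0x37, 0x80, 0xd3, 0x7d, 0x9d, 0x42]
t2 = [0x42, 0xd9, 0x9d, 0x08, 0x7d, 0x37, 0xd3, 0x80]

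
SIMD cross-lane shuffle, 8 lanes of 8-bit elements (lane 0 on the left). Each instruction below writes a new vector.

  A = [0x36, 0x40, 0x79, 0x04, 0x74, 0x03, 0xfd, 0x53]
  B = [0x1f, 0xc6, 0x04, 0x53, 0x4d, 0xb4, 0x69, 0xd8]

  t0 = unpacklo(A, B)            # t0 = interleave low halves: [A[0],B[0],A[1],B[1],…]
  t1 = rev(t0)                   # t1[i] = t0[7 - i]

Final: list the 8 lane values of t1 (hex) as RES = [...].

RES = [0x53, 0x04, 0x04, 0x79, 0xc6, 0x40, 0x1f, 0x36]

  t0: 36 1f 40 c6 79 04 04 53
  t1: 53 04 04 79 c6 40 1f 36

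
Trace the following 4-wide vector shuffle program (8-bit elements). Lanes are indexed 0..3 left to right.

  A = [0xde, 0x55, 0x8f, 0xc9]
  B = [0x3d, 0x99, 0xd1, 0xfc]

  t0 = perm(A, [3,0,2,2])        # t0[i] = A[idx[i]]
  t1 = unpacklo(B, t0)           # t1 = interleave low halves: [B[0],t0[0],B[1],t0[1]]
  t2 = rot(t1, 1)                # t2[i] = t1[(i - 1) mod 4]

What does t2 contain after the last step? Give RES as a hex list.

t0 = [0xc9, 0xde, 0x8f, 0x8f]
t1 = [0x3d, 0xc9, 0x99, 0xde]
t2 = [0xde, 0x3d, 0xc9, 0x99]

RES = [ 0xde  0x3d  0xc9  0x99 ]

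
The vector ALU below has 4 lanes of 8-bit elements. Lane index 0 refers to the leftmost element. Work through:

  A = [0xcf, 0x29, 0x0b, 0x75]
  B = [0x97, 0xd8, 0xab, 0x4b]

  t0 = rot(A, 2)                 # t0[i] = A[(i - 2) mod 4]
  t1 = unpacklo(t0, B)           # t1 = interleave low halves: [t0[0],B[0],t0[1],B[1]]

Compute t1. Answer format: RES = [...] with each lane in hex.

RES = [0x0b, 0x97, 0x75, 0xd8]

  t0: 0b 75 cf 29
  t1: 0b 97 75 d8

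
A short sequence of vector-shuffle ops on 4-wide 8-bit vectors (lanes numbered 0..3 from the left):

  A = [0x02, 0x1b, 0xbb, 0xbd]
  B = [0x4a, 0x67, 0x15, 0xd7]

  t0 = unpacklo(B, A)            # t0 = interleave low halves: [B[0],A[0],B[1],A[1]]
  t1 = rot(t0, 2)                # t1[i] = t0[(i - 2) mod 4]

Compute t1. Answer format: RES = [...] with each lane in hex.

t0 = [0x4a, 0x02, 0x67, 0x1b]
t1 = [0x67, 0x1b, 0x4a, 0x02]

RES = [ 0x67  0x1b  0x4a  0x02 ]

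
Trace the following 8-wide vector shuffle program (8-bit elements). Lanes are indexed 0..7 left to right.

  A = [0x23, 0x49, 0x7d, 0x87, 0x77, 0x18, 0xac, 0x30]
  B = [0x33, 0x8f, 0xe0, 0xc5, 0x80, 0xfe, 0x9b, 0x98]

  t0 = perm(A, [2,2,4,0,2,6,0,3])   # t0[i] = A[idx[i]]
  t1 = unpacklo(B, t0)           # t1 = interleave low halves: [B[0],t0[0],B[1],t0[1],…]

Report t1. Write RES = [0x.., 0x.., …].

  t0: 7d 7d 77 23 7d ac 23 87
  t1: 33 7d 8f 7d e0 77 c5 23

RES = [0x33, 0x7d, 0x8f, 0x7d, 0xe0, 0x77, 0xc5, 0x23]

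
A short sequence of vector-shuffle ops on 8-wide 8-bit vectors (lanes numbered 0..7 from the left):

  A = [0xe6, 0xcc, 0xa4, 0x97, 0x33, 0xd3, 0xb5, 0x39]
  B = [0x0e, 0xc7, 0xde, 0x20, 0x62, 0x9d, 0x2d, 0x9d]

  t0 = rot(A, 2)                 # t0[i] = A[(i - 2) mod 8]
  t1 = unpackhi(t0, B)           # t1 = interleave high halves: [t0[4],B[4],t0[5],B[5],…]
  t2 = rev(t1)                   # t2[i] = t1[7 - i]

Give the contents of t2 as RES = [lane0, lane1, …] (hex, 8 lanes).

  t0: b5 39 e6 cc a4 97 33 d3
  t1: a4 62 97 9d 33 2d d3 9d
  t2: 9d d3 2d 33 9d 97 62 a4

RES = [ 0x9d  0xd3  0x2d  0x33  0x9d  0x97  0x62  0xa4 ]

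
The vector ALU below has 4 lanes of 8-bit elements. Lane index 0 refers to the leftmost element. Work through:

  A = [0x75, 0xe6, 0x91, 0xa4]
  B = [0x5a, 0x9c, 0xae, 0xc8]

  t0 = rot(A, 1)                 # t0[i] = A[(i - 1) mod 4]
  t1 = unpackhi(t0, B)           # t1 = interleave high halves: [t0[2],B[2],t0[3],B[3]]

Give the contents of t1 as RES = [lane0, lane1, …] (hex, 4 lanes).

  t0: a4 75 e6 91
  t1: e6 ae 91 c8

RES = [0xe6, 0xae, 0x91, 0xc8]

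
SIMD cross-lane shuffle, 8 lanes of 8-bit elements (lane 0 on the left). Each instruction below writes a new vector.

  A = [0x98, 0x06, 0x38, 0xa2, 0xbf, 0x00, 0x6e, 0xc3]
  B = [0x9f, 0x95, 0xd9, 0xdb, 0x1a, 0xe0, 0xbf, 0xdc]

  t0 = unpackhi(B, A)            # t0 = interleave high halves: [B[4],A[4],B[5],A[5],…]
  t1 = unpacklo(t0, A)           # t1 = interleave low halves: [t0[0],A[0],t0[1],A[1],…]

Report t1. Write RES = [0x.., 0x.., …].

RES = [0x1a, 0x98, 0xbf, 0x06, 0xe0, 0x38, 0x00, 0xa2]

t0 = [0x1a, 0xbf, 0xe0, 0x00, 0xbf, 0x6e, 0xdc, 0xc3]
t1 = [0x1a, 0x98, 0xbf, 0x06, 0xe0, 0x38, 0x00, 0xa2]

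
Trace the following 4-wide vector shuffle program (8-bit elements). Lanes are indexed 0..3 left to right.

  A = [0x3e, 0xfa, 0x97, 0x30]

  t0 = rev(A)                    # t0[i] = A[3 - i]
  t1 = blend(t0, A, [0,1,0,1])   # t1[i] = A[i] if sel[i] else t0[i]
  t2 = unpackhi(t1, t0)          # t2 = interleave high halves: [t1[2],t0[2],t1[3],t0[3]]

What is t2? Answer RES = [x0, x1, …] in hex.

RES = [0xfa, 0xfa, 0x30, 0x3e]

  t0: 30 97 fa 3e
  t1: 30 fa fa 30
  t2: fa fa 30 3e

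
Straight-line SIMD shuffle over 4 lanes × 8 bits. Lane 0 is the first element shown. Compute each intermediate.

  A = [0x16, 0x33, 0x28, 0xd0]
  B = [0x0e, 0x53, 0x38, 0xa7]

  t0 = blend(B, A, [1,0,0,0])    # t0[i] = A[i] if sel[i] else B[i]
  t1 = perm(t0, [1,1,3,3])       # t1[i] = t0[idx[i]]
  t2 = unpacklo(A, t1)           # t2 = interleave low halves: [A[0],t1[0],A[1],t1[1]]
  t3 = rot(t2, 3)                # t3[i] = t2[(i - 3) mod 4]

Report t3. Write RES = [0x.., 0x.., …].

RES = [ 0x53  0x33  0x53  0x16 ]

  t0: 16 53 38 a7
  t1: 53 53 a7 a7
  t2: 16 53 33 53
  t3: 53 33 53 16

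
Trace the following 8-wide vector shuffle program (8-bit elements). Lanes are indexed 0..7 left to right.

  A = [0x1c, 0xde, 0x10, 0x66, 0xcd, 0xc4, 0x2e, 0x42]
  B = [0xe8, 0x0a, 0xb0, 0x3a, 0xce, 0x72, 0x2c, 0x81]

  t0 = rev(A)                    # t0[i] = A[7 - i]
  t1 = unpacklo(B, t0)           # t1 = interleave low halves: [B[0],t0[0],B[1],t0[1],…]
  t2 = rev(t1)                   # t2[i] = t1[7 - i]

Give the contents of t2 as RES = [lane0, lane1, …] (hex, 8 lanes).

RES = [0xcd, 0x3a, 0xc4, 0xb0, 0x2e, 0x0a, 0x42, 0xe8]

  t0: 42 2e c4 cd 66 10 de 1c
  t1: e8 42 0a 2e b0 c4 3a cd
  t2: cd 3a c4 b0 2e 0a 42 e8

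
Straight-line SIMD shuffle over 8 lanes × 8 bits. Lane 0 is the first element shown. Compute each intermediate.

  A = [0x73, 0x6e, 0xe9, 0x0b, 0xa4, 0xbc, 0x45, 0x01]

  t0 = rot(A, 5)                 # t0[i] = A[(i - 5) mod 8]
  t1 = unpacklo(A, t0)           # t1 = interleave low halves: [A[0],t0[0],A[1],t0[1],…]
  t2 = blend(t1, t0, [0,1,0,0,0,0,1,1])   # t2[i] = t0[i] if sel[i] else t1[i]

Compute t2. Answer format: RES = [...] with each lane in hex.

RES = [ 0x73  0xa4  0x6e  0xa4  0xe9  0xbc  0x6e  0xe9 ]

→ t0 |0b|a4|bc|45|01|73|6e|e9|
→ t1 |73|0b|6e|a4|e9|bc|0b|45|
→ t2 |73|a4|6e|a4|e9|bc|6e|e9|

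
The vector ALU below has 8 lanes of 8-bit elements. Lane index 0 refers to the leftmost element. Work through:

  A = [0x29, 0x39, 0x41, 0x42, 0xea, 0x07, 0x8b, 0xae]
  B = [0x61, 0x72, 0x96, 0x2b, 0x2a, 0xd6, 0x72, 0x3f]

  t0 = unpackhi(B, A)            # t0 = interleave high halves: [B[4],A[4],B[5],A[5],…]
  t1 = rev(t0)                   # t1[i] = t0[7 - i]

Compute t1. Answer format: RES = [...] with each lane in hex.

RES = [0xae, 0x3f, 0x8b, 0x72, 0x07, 0xd6, 0xea, 0x2a]

  t0: 2a ea d6 07 72 8b 3f ae
  t1: ae 3f 8b 72 07 d6 ea 2a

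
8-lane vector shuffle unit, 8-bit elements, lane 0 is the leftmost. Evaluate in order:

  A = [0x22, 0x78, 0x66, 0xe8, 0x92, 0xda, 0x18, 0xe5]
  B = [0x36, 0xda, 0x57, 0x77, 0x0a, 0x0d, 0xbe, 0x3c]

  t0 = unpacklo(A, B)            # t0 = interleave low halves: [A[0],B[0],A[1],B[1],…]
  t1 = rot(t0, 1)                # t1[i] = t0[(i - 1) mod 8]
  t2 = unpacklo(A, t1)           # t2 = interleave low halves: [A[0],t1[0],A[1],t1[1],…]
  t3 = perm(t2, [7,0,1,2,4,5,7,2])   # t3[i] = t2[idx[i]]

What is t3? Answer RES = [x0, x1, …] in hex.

→ t0 |22|36|78|da|66|57|e8|77|
→ t1 |77|22|36|78|da|66|57|e8|
→ t2 |22|77|78|22|66|36|e8|78|
→ t3 |78|22|77|78|66|36|78|78|

RES = [0x78, 0x22, 0x77, 0x78, 0x66, 0x36, 0x78, 0x78]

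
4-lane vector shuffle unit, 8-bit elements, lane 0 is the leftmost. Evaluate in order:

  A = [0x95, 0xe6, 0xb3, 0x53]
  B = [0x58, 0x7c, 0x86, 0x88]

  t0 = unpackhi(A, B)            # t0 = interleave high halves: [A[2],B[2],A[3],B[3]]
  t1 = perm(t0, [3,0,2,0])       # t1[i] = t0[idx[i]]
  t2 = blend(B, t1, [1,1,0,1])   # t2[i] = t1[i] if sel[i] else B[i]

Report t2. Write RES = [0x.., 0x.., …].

RES = [0x88, 0xb3, 0x86, 0xb3]

t0 = [0xb3, 0x86, 0x53, 0x88]
t1 = [0x88, 0xb3, 0x53, 0xb3]
t2 = [0x88, 0xb3, 0x86, 0xb3]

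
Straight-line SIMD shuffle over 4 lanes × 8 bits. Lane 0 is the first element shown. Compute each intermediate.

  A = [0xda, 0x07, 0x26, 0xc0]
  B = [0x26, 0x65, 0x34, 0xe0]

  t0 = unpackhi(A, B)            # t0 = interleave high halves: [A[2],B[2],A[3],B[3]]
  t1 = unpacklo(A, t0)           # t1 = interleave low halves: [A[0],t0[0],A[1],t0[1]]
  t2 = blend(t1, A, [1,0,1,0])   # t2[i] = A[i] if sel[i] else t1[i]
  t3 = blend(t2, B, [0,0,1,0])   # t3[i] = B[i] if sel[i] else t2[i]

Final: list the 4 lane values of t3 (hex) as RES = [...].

→ t0 |26|34|c0|e0|
→ t1 |da|26|07|34|
→ t2 |da|26|26|34|
→ t3 |da|26|34|34|

RES = [ 0xda  0x26  0x34  0x34 ]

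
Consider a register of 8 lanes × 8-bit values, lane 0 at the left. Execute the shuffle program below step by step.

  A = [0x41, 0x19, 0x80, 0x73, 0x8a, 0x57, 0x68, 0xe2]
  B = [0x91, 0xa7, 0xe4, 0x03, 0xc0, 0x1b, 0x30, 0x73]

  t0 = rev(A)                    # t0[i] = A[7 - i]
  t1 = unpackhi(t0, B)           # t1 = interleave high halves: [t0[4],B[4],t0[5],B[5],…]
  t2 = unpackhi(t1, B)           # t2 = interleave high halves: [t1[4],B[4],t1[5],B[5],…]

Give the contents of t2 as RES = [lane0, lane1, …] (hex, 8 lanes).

RES = [ 0x19  0xc0  0x30  0x1b  0x41  0x30  0x73  0x73 ]

t0 = [0xe2, 0x68, 0x57, 0x8a, 0x73, 0x80, 0x19, 0x41]
t1 = [0x73, 0xc0, 0x80, 0x1b, 0x19, 0x30, 0x41, 0x73]
t2 = [0x19, 0xc0, 0x30, 0x1b, 0x41, 0x30, 0x73, 0x73]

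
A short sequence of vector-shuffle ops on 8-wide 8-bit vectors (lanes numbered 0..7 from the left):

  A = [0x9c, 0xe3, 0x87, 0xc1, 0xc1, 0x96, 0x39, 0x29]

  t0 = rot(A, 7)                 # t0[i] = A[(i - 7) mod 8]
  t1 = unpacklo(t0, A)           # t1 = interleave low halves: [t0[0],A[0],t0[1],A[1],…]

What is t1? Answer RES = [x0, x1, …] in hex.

t0 = [0xe3, 0x87, 0xc1, 0xc1, 0x96, 0x39, 0x29, 0x9c]
t1 = [0xe3, 0x9c, 0x87, 0xe3, 0xc1, 0x87, 0xc1, 0xc1]

RES = [0xe3, 0x9c, 0x87, 0xe3, 0xc1, 0x87, 0xc1, 0xc1]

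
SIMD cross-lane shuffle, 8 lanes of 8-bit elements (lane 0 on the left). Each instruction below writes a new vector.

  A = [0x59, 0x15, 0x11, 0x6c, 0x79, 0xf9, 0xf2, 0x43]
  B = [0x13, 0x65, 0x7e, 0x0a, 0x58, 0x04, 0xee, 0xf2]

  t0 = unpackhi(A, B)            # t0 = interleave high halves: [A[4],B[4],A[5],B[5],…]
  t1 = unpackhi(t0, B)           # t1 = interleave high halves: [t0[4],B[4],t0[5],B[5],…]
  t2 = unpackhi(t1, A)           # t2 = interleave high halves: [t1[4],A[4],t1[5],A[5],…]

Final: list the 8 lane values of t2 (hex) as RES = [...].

t0 = [0x79, 0x58, 0xf9, 0x04, 0xf2, 0xee, 0x43, 0xf2]
t1 = [0xf2, 0x58, 0xee, 0x04, 0x43, 0xee, 0xf2, 0xf2]
t2 = [0x43, 0x79, 0xee, 0xf9, 0xf2, 0xf2, 0xf2, 0x43]

RES = [0x43, 0x79, 0xee, 0xf9, 0xf2, 0xf2, 0xf2, 0x43]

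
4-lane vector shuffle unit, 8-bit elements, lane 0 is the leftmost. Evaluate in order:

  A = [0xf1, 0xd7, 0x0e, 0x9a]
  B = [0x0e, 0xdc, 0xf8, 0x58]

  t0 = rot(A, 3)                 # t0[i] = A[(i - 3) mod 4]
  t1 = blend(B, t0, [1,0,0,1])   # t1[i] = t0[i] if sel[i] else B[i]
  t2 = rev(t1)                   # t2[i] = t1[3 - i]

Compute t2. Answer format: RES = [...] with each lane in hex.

RES = [0xf1, 0xf8, 0xdc, 0xd7]

t0 = [0xd7, 0x0e, 0x9a, 0xf1]
t1 = [0xd7, 0xdc, 0xf8, 0xf1]
t2 = [0xf1, 0xf8, 0xdc, 0xd7]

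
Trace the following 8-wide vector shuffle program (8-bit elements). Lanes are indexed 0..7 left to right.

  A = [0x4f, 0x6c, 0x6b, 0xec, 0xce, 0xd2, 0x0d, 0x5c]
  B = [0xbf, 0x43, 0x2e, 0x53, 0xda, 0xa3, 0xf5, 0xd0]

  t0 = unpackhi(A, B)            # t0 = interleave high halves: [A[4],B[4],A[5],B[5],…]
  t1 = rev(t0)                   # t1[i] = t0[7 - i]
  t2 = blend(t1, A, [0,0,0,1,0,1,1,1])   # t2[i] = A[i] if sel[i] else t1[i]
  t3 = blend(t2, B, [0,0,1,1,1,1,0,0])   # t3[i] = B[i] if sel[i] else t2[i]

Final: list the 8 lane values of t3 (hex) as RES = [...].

t0 = [0xce, 0xda, 0xd2, 0xa3, 0x0d, 0xf5, 0x5c, 0xd0]
t1 = [0xd0, 0x5c, 0xf5, 0x0d, 0xa3, 0xd2, 0xda, 0xce]
t2 = [0xd0, 0x5c, 0xf5, 0xec, 0xa3, 0xd2, 0x0d, 0x5c]
t3 = [0xd0, 0x5c, 0x2e, 0x53, 0xda, 0xa3, 0x0d, 0x5c]

RES = [ 0xd0  0x5c  0x2e  0x53  0xda  0xa3  0x0d  0x5c ]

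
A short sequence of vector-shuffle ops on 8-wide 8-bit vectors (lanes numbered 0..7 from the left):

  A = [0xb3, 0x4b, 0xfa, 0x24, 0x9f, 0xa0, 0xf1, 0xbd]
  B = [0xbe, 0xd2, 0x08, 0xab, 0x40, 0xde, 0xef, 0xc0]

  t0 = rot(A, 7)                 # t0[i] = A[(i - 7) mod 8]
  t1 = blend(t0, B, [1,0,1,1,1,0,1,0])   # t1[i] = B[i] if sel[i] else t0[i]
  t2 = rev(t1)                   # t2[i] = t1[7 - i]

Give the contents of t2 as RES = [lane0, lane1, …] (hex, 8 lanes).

RES = [0xb3, 0xef, 0xf1, 0x40, 0xab, 0x08, 0xfa, 0xbe]

  t0: 4b fa 24 9f a0 f1 bd b3
  t1: be fa 08 ab 40 f1 ef b3
  t2: b3 ef f1 40 ab 08 fa be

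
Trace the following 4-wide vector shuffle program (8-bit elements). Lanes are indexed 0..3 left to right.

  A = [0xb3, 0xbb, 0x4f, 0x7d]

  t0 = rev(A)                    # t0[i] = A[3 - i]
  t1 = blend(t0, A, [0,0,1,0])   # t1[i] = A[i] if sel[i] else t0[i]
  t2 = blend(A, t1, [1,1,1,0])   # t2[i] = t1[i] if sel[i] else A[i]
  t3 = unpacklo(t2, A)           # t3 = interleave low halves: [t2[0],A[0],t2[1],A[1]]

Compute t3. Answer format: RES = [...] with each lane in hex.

  t0: 7d 4f bb b3
  t1: 7d 4f 4f b3
  t2: 7d 4f 4f 7d
  t3: 7d b3 4f bb

RES = [0x7d, 0xb3, 0x4f, 0xbb]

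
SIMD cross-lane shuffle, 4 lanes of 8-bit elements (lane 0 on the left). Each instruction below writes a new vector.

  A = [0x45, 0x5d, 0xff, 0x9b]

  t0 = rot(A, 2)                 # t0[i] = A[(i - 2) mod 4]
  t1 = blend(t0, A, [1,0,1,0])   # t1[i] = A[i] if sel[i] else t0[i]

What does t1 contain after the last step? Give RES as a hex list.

t0 = [0xff, 0x9b, 0x45, 0x5d]
t1 = [0x45, 0x9b, 0xff, 0x5d]

RES = [0x45, 0x9b, 0xff, 0x5d]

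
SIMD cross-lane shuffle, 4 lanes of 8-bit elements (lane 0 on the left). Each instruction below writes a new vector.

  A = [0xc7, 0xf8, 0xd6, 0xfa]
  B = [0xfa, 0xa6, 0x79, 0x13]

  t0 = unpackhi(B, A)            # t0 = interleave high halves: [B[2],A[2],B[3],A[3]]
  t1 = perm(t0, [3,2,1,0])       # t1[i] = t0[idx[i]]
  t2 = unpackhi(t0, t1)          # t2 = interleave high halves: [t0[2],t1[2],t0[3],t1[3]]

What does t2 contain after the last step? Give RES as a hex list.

  t0: 79 d6 13 fa
  t1: fa 13 d6 79
  t2: 13 d6 fa 79

RES = [0x13, 0xd6, 0xfa, 0x79]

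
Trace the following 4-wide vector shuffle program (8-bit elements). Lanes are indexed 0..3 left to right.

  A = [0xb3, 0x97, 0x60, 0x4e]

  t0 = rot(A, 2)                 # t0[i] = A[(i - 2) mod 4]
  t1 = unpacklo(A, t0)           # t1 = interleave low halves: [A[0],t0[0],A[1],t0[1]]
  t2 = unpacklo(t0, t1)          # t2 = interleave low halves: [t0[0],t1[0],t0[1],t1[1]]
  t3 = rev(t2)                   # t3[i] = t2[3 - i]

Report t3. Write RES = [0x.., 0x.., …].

t0 = [0x60, 0x4e, 0xb3, 0x97]
t1 = [0xb3, 0x60, 0x97, 0x4e]
t2 = [0x60, 0xb3, 0x4e, 0x60]
t3 = [0x60, 0x4e, 0xb3, 0x60]

RES = [ 0x60  0x4e  0xb3  0x60 ]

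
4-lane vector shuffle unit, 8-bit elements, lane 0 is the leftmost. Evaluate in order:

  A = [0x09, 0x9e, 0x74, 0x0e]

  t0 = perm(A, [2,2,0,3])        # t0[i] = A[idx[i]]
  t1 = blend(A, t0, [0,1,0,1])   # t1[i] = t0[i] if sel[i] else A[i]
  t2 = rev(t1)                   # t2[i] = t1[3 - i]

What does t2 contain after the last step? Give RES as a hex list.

RES = [0x0e, 0x74, 0x74, 0x09]

  t0: 74 74 09 0e
  t1: 09 74 74 0e
  t2: 0e 74 74 09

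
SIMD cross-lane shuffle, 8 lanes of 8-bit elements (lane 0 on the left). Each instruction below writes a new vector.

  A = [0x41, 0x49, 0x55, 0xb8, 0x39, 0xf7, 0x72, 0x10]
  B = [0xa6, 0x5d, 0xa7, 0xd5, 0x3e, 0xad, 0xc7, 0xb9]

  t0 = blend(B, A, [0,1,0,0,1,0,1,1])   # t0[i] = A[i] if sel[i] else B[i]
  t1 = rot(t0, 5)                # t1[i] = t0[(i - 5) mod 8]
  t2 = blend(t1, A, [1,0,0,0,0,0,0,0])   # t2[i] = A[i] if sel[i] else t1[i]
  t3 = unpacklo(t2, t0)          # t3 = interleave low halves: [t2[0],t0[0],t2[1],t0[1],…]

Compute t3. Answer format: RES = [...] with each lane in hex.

→ t0 |a6|49|a7|d5|39|ad|72|10|
→ t1 |d5|39|ad|72|10|a6|49|a7|
→ t2 |41|39|ad|72|10|a6|49|a7|
→ t3 |41|a6|39|49|ad|a7|72|d5|

RES = [0x41, 0xa6, 0x39, 0x49, 0xad, 0xa7, 0x72, 0xd5]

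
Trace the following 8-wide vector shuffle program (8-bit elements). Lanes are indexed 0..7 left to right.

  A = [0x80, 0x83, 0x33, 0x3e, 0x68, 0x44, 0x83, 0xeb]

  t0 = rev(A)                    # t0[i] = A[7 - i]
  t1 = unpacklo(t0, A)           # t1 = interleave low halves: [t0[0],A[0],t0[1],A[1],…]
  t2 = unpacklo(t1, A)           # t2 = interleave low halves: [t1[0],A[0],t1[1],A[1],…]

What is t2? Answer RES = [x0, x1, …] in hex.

→ t0 |eb|83|44|68|3e|33|83|80|
→ t1 |eb|80|83|83|44|33|68|3e|
→ t2 |eb|80|80|83|83|33|83|3e|

RES = [0xeb, 0x80, 0x80, 0x83, 0x83, 0x33, 0x83, 0x3e]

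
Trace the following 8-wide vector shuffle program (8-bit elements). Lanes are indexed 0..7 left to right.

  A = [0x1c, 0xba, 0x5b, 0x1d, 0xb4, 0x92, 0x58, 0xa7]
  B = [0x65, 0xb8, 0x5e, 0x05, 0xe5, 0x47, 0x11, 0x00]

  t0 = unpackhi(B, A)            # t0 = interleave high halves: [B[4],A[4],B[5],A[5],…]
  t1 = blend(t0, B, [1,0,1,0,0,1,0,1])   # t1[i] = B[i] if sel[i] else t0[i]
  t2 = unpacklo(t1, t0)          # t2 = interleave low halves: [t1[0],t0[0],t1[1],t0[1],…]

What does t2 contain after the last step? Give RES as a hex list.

  t0: e5 b4 47 92 11 58 00 a7
  t1: 65 b4 5e 92 11 47 00 00
  t2: 65 e5 b4 b4 5e 47 92 92

RES = [ 0x65  0xe5  0xb4  0xb4  0x5e  0x47  0x92  0x92 ]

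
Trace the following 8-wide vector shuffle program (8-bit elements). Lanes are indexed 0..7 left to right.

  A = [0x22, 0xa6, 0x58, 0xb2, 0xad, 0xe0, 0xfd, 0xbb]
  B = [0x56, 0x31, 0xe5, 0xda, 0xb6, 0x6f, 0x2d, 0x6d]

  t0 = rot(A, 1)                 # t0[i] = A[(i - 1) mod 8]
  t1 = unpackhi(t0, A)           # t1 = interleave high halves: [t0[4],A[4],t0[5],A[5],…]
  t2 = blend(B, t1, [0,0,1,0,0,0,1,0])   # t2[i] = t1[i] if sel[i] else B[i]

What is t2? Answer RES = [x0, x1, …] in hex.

RES = [0x56, 0x31, 0xad, 0xda, 0xb6, 0x6f, 0xfd, 0x6d]

t0 = [0xbb, 0x22, 0xa6, 0x58, 0xb2, 0xad, 0xe0, 0xfd]
t1 = [0xb2, 0xad, 0xad, 0xe0, 0xe0, 0xfd, 0xfd, 0xbb]
t2 = [0x56, 0x31, 0xad, 0xda, 0xb6, 0x6f, 0xfd, 0x6d]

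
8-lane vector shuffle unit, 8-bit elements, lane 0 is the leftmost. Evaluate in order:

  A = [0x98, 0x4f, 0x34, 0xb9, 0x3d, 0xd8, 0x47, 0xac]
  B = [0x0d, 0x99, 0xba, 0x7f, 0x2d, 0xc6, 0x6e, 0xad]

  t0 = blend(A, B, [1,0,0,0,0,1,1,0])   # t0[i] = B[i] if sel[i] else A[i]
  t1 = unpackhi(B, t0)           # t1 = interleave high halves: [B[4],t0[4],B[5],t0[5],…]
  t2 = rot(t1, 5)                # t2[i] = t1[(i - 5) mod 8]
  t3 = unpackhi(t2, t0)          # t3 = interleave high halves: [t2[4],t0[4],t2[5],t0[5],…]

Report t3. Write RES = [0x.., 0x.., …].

t0 = [0x0d, 0x4f, 0x34, 0xb9, 0x3d, 0xc6, 0x6e, 0xac]
t1 = [0x2d, 0x3d, 0xc6, 0xc6, 0x6e, 0x6e, 0xad, 0xac]
t2 = [0xc6, 0x6e, 0x6e, 0xad, 0xac, 0x2d, 0x3d, 0xc6]
t3 = [0xac, 0x3d, 0x2d, 0xc6, 0x3d, 0x6e, 0xc6, 0xac]

RES = [0xac, 0x3d, 0x2d, 0xc6, 0x3d, 0x6e, 0xc6, 0xac]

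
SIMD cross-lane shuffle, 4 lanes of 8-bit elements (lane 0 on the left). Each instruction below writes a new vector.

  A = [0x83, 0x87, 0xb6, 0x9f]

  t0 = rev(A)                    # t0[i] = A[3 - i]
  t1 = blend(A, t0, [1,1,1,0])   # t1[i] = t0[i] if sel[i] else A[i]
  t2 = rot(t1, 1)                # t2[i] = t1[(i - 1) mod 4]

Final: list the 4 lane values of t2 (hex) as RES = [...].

RES = [0x9f, 0x9f, 0xb6, 0x87]

  t0: 9f b6 87 83
  t1: 9f b6 87 9f
  t2: 9f 9f b6 87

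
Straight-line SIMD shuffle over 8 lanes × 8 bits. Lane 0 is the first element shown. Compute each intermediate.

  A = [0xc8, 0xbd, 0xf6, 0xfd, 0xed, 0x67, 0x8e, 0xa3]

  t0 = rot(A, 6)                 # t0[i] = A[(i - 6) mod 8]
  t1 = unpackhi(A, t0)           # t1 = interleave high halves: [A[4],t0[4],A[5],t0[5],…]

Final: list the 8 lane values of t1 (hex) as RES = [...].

RES = [0xed, 0x8e, 0x67, 0xa3, 0x8e, 0xc8, 0xa3, 0xbd]

t0 = [0xf6, 0xfd, 0xed, 0x67, 0x8e, 0xa3, 0xc8, 0xbd]
t1 = [0xed, 0x8e, 0x67, 0xa3, 0x8e, 0xc8, 0xa3, 0xbd]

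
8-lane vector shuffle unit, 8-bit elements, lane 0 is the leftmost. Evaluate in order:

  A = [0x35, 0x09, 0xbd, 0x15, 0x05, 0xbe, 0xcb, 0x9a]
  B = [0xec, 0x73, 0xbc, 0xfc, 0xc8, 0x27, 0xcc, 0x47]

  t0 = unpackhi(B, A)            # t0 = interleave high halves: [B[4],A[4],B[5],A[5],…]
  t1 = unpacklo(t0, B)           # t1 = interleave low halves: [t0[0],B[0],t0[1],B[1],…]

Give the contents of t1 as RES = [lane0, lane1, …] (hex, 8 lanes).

t0 = [0xc8, 0x05, 0x27, 0xbe, 0xcc, 0xcb, 0x47, 0x9a]
t1 = [0xc8, 0xec, 0x05, 0x73, 0x27, 0xbc, 0xbe, 0xfc]

RES = [0xc8, 0xec, 0x05, 0x73, 0x27, 0xbc, 0xbe, 0xfc]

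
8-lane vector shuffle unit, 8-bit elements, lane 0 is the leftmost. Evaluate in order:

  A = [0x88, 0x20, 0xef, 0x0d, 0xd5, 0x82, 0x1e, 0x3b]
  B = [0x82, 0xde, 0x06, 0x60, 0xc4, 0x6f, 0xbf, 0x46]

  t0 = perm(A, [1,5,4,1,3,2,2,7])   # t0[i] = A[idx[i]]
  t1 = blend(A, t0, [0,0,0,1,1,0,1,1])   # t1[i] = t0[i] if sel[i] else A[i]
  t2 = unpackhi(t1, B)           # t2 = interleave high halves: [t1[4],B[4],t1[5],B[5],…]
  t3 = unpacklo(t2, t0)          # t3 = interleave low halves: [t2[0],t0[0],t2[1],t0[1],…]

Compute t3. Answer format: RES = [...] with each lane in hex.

RES = [ 0x0d  0x20  0xc4  0x82  0x82  0xd5  0x6f  0x20 ]

  t0: 20 82 d5 20 0d ef ef 3b
  t1: 88 20 ef 20 0d 82 ef 3b
  t2: 0d c4 82 6f ef bf 3b 46
  t3: 0d 20 c4 82 82 d5 6f 20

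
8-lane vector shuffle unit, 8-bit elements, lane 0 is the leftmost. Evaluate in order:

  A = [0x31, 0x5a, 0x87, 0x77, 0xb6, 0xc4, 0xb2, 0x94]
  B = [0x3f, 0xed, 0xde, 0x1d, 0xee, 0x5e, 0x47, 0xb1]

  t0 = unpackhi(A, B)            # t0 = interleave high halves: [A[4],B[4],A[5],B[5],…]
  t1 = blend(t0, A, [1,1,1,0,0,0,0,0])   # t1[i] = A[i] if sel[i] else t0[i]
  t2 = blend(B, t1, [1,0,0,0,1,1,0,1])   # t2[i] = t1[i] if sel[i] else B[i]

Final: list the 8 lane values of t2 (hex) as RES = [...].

RES = [ 0x31  0xed  0xde  0x1d  0xb2  0x47  0x47  0xb1 ]

→ t0 |b6|ee|c4|5e|b2|47|94|b1|
→ t1 |31|5a|87|5e|b2|47|94|b1|
→ t2 |31|ed|de|1d|b2|47|47|b1|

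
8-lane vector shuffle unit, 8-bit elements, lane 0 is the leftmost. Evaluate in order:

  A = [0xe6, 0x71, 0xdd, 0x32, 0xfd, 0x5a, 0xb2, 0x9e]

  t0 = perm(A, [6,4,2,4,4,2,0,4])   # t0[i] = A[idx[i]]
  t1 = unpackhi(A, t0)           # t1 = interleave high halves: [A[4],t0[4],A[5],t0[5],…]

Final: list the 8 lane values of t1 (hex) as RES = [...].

t0 = [0xb2, 0xfd, 0xdd, 0xfd, 0xfd, 0xdd, 0xe6, 0xfd]
t1 = [0xfd, 0xfd, 0x5a, 0xdd, 0xb2, 0xe6, 0x9e, 0xfd]

RES = [ 0xfd  0xfd  0x5a  0xdd  0xb2  0xe6  0x9e  0xfd ]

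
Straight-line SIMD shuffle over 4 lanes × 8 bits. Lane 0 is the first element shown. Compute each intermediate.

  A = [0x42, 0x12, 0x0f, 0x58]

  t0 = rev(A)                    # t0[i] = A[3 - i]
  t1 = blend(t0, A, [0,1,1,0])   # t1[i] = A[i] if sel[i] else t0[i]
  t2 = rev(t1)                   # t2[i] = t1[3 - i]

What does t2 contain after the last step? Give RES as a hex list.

RES = [ 0x42  0x0f  0x12  0x58 ]

  t0: 58 0f 12 42
  t1: 58 12 0f 42
  t2: 42 0f 12 58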